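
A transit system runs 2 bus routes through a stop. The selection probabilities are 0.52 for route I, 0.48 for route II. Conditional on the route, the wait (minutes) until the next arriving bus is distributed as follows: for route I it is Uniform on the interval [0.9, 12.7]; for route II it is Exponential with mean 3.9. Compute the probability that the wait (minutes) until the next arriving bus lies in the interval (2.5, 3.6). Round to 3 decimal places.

Conditional on each route, P(2.5 < X < 3.6): I: 0.0932203; II: 0.129457.
By total probability, P(2.5 < X < 3.6) = 0.52·0.0932203 + 0.48·0.129457 = 0.110614.

0.111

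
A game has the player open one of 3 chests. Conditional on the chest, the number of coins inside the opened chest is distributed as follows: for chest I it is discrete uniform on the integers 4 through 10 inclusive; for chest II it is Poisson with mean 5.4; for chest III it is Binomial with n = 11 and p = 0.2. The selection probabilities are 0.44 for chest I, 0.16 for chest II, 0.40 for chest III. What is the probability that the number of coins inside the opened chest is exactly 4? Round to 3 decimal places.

Conditional on each chest, P(X = 4): I: 0.142857; II: 0.16002; III: 0.11073.
By total probability, P(X = 4) = 0.44·0.142857 + 0.16·0.16002 + 0.4·0.11073 = 0.132752.

0.133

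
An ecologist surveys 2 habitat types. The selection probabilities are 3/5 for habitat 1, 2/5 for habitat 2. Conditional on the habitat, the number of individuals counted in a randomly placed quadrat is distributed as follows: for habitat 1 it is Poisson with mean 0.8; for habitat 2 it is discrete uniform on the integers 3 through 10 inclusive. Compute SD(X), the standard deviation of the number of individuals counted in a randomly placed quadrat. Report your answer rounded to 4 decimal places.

Per component, 1: μ=0.8, E[X²]=1.44; 2: μ=6.5, E[X²]=47.5.
E[X] = 0.6·0.8 + 0.4·6.5 = 3.08.
E[X²] = 0.6·1.44 + 0.4·47.5 = 19.864.
Var(X) = E[X²] − (E[X])² = 19.864 − 9.4864 = 10.3776.
SD(X) = √10.3776 = 3.22143.

3.2214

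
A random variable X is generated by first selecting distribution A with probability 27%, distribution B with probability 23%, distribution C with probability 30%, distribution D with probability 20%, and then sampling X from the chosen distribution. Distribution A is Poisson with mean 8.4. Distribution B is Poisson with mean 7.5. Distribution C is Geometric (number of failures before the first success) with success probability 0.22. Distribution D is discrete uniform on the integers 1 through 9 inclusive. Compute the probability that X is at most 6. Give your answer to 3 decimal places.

0.540

Conditional on each component, P(X ≤ 6): A: 0.266993; B: 0.378155; C: 0.824344; D: 0.666667.
By total probability, P(X ≤ 6) = 0.27·0.266993 + 0.23·0.378155 + 0.3·0.824344 + 0.2·0.666667 = 0.5397.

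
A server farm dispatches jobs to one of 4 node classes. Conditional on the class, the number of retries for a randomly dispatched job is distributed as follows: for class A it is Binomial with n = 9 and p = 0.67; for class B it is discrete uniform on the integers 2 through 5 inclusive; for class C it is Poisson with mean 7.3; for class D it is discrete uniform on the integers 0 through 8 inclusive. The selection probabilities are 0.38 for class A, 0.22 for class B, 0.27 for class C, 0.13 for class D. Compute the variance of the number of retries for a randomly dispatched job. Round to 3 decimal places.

Per component, A: μ=6.03, E[X²]=38.3508; B: μ=3.5, E[X²]=13.5; C: μ=7.3, E[X²]=60.59; D: μ=4, E[X²]=22.6667.
E[X] = 0.38·6.03 + 0.22·3.5 + 0.27·7.3 + 0.13·4 = 5.5524.
E[X²] = 0.38·38.3508 + 0.22·13.5 + 0.27·60.59 + 0.13·22.6667 = 36.8493.
Var(X) = E[X²] − (E[X])² = 36.8493 − 30.8291 = 6.02012.

6.020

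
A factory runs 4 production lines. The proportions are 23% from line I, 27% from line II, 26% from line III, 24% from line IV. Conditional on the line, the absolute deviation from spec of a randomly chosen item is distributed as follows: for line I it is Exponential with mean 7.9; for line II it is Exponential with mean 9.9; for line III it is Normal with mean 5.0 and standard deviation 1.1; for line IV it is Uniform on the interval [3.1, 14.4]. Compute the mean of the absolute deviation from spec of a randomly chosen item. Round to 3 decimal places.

7.890

Component means — I: 7.9; II: 9.9; III: 5; IV: 8.75.
E[X] = 0.23·7.9 + 0.27·9.9 + 0.26·5 + 0.24·8.75 = 7.89.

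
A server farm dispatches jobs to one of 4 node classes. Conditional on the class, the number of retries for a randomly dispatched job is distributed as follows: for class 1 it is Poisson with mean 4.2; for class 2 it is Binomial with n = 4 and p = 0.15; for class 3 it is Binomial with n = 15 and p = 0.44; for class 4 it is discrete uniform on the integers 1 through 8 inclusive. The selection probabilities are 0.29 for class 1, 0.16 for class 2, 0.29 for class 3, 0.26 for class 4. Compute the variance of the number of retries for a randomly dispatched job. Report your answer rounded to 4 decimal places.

7.4646

Per component, 1: μ=4.2, E[X²]=21.84; 2: μ=0.6, E[X²]=0.87; 3: μ=6.6, E[X²]=47.256; 4: μ=4.5, E[X²]=25.5.
E[X] = 0.29·4.2 + 0.16·0.6 + 0.29·6.6 + 0.26·4.5 = 4.398.
E[X²] = 0.29·21.84 + 0.16·0.87 + 0.29·47.256 + 0.26·25.5 = 26.807.
Var(X) = E[X²] − (E[X])² = 26.807 − 19.3424 = 7.46464.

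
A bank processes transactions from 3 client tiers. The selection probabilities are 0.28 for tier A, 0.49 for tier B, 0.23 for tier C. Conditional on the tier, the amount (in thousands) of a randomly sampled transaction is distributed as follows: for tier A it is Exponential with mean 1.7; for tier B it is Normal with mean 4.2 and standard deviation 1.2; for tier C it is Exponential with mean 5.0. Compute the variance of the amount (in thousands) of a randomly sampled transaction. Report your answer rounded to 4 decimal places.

Per component, A: μ=1.7, E[X²]=5.78; B: μ=4.2, E[X²]=19.08; C: μ=5, E[X²]=50.
E[X] = 0.28·1.7 + 0.49·4.2 + 0.23·5 = 3.684.
E[X²] = 0.28·5.78 + 0.49·19.08 + 0.23·50 = 22.4676.
Var(X) = E[X²] − (E[X])² = 22.4676 − 13.5719 = 8.89574.

8.8957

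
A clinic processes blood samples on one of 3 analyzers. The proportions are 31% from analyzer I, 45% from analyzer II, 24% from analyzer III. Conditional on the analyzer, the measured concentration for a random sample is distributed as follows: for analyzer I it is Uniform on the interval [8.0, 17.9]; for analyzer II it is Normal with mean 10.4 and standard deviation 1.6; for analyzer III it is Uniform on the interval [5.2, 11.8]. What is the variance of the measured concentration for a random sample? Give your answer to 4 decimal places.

7.3254

Per component, I: μ=12.95, E[X²]=175.87; II: μ=10.4, E[X²]=110.72; III: μ=8.5, E[X²]=75.88.
E[X] = 0.31·12.95 + 0.45·10.4 + 0.24·8.5 = 10.7345.
E[X²] = 0.31·175.87 + 0.45·110.72 + 0.24·75.88 = 122.555.
Var(X) = E[X²] − (E[X])² = 122.555 − 115.229 = 7.32541.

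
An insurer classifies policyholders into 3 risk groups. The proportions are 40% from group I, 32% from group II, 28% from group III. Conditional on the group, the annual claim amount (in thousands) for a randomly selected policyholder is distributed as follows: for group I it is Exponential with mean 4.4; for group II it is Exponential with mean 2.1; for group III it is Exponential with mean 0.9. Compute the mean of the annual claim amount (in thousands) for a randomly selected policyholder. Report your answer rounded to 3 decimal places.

2.684

Component means — I: 4.4; II: 2.1; III: 0.9.
E[X] = 0.4·4.4 + 0.32·2.1 + 0.28·0.9 = 2.684.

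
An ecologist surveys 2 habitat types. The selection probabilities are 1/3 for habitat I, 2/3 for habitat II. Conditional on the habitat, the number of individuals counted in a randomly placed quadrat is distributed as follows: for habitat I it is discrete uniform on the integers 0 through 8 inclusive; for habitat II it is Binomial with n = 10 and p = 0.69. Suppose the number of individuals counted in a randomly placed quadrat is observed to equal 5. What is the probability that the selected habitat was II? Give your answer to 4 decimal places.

0.6701

Likelihoods P(X=5 | ·): I: 0.111111; II: 0.112838.
Posterior ∝ prior × likelihood. Numerator for II: 0.666667·0.112838 = 0.0752252.
Normalizing constant: 0.333333·0.111111 + 0.666667·0.112838 = 0.112262.
P(II | observation) = 0.0752252 / 0.112262 = 0.670085.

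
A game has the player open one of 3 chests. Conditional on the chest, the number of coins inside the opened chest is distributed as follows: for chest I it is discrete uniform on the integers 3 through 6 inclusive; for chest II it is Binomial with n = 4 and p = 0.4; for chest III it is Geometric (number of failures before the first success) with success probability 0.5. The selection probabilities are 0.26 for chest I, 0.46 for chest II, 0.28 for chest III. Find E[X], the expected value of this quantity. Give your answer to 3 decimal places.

2.186

Component means — I: 4.5; II: 1.6; III: 1.
E[X] = 0.26·4.5 + 0.46·1.6 + 0.28·1 = 2.186.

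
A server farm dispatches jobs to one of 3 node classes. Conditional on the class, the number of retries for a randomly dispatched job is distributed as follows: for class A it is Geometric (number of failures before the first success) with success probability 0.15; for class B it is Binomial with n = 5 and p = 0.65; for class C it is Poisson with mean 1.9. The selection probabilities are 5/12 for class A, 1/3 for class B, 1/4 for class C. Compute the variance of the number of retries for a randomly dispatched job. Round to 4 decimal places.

Per component, A: μ=5.66667, E[X²]=69.8889; B: μ=3.25, E[X²]=11.7; C: μ=1.9, E[X²]=5.51.
E[X] = 0.416667·5.66667 + 0.333333·3.25 + 0.25·1.9 = 3.91944.
E[X²] = 0.416667·69.8889 + 0.333333·11.7 + 0.25·5.51 = 34.3979.
Var(X) = E[X²] − (E[X])² = 34.3979 − 15.362 = 19.0358.

19.0358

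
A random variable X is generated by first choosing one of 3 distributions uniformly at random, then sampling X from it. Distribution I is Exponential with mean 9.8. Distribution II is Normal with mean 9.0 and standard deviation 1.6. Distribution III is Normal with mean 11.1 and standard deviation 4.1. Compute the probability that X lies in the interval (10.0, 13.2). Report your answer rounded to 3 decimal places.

0.221

Conditional on each component, P(10.0 < X < 13.2): I: 0.100413; II: 0.261653; III: 0.301506.
By total probability, P(10.0 < X < 13.2) = 0.333333·0.100413 + 0.333333·0.261653 + 0.333333·0.301506 = 0.221191.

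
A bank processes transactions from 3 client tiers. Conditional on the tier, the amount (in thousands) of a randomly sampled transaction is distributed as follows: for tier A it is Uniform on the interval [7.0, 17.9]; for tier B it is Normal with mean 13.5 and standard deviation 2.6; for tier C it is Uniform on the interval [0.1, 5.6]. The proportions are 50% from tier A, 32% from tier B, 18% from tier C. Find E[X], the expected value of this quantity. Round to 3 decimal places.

11.058

Component means — A: 12.45; B: 13.5; C: 2.85.
E[X] = 0.5·12.45 + 0.32·13.5 + 0.18·2.85 = 11.058.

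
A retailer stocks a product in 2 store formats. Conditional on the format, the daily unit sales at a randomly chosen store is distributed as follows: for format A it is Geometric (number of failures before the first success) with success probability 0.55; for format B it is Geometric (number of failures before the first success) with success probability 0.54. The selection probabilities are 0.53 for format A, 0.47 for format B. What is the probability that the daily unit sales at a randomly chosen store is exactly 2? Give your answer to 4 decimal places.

Conditional on each format, P(X = 2): A: 0.111375; B: 0.114264.
By total probability, P(X = 2) = 0.53·0.111375 + 0.47·0.114264 = 0.112733.

0.1127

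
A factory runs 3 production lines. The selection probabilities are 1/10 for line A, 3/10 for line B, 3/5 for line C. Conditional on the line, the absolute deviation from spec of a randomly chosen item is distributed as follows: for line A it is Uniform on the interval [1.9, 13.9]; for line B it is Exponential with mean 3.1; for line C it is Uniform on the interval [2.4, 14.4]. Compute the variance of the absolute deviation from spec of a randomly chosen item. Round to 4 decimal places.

Per component, A: μ=7.9, E[X²]=74.41; B: μ=3.1, E[X²]=19.22; C: μ=8.4, E[X²]=82.56.
E[X] = 0.1·7.9 + 0.3·3.1 + 0.6·8.4 = 6.76.
E[X²] = 0.1·74.41 + 0.3·19.22 + 0.6·82.56 = 62.743.
Var(X) = E[X²] − (E[X])² = 62.743 − 45.6976 = 17.0454.

17.0454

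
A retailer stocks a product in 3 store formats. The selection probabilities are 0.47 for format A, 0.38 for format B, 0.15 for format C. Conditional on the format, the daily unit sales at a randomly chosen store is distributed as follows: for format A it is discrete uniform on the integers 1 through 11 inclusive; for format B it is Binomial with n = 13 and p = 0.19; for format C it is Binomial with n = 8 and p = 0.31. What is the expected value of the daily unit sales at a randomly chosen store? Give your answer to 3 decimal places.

4.131

Component means — A: 6; B: 2.47; C: 2.48.
E[X] = 0.47·6 + 0.38·2.47 + 0.15·2.48 = 4.1306.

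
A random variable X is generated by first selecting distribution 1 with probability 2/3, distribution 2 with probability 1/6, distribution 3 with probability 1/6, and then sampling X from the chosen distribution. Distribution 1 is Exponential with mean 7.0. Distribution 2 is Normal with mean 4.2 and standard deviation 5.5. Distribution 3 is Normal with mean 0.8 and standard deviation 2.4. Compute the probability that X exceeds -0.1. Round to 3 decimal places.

0.905

Conditional on each component, P(X > -0.1): 1: 1; 2: 0.782839; 3: 0.64617.
By total probability, P(X > -0.1) = 0.666667·1 + 0.166667·0.782839 + 0.166667·0.64617 = 0.904835.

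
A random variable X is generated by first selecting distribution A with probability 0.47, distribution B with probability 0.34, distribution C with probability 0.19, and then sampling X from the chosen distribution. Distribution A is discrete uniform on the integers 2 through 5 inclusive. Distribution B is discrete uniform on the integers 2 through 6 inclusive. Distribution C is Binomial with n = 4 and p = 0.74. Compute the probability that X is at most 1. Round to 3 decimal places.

0.011

Conditional on each component, P(X ≤ 1): A: 0; B: 0; C: 0.0565947.
By total probability, P(X ≤ 1) = 0.47·0 + 0.34·0 + 0.19·0.0565947 = 0.010753.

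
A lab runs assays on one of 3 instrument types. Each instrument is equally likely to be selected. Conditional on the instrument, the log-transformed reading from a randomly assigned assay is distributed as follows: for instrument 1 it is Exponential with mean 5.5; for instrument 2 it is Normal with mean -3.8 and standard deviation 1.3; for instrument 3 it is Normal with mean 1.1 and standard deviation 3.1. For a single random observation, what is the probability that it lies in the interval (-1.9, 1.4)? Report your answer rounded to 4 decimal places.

0.2229

Conditional on each instrument, P(-1.9 < X < 1.4): 1: 0.224731; 2: 0.0719022; 3: 0.371961.
By total probability, P(-1.9 < X < 1.4) = 0.333333·0.224731 + 0.333333·0.0719022 + 0.333333·0.371961 = 0.222865.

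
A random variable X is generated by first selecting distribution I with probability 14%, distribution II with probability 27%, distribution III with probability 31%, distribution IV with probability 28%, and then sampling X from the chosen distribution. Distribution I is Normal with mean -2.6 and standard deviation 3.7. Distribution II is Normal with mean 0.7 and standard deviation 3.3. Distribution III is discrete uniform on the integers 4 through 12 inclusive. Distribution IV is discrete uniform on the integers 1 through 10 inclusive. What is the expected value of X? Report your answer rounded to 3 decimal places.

Component means — I: -2.6; II: 0.7; III: 8; IV: 5.5.
E[X] = 0.14·-2.6 + 0.27·0.7 + 0.31·8 + 0.28·5.5 = 3.845.

3.845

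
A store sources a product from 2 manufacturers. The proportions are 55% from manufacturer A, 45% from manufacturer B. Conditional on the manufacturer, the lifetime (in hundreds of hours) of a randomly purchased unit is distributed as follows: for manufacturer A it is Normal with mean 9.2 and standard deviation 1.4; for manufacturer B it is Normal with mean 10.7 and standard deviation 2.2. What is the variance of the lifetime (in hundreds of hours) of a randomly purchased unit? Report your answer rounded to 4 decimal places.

3.8129

Per component, A: μ=9.2, E[X²]=86.6; B: μ=10.7, E[X²]=119.33.
E[X] = 0.55·9.2 + 0.45·10.7 = 9.875.
E[X²] = 0.55·86.6 + 0.45·119.33 = 101.328.
Var(X) = E[X²] − (E[X])² = 101.328 − 97.5156 = 3.81287.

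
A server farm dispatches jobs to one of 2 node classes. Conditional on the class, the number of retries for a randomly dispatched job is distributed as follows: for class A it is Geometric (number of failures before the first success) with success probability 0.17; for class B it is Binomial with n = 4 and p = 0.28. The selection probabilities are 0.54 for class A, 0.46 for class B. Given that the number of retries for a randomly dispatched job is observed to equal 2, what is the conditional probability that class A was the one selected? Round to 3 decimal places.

Likelihoods P(X=2 | ·): A: 0.117113; B: 0.243855.
Posterior ∝ prior × likelihood. Numerator for A: 0.54·0.117113 = 0.063241.
Normalizing constant: 0.54·0.117113 + 0.46·0.243855 = 0.175414.
P(A | observation) = 0.063241 / 0.175414 = 0.360523.

0.361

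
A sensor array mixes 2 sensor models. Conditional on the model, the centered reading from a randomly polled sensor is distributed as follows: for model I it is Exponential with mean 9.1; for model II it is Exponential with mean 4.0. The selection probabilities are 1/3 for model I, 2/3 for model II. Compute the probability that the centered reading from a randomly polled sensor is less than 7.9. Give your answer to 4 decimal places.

0.7676

Conditional on each model, P(X < 7.9): I: 0.580265; II: 0.861239.
By total probability, P(X < 7.9) = 0.333333·0.580265 + 0.666667·0.861239 = 0.767581.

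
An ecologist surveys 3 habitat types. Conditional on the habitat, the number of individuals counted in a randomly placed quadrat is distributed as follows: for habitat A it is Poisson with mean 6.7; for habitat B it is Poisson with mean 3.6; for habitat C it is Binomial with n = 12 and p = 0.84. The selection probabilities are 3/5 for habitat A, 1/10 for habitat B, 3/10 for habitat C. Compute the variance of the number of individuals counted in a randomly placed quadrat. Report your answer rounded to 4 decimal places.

8.7565

Per component, A: μ=6.7, E[X²]=51.59; B: μ=3.6, E[X²]=16.56; C: μ=10.08, E[X²]=103.219.
E[X] = 0.6·6.7 + 0.1·3.6 + 0.3·10.08 = 7.404.
E[X²] = 0.6·51.59 + 0.1·16.56 + 0.3·103.219 = 63.5758.
Var(X) = E[X²] − (E[X])² = 63.5758 − 54.8192 = 8.75654.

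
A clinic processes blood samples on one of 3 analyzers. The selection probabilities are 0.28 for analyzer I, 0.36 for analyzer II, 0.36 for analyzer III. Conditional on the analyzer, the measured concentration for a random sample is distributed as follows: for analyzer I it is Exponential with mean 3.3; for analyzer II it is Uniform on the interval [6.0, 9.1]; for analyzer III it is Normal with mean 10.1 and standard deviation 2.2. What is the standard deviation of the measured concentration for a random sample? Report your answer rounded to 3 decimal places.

Per component, I: μ=3.3, E[X²]=21.78; II: μ=7.55, E[X²]=57.8033; III: μ=10.1, E[X²]=106.85.
E[X] = 0.28·3.3 + 0.36·7.55 + 0.36·10.1 = 7.278.
E[X²] = 0.28·21.78 + 0.36·57.8033 + 0.36·106.85 = 65.3736.
Var(X) = E[X²] − (E[X])² = 65.3736 − 52.9693 = 12.4043.
SD(X) = √12.4043 = 3.52198.

3.522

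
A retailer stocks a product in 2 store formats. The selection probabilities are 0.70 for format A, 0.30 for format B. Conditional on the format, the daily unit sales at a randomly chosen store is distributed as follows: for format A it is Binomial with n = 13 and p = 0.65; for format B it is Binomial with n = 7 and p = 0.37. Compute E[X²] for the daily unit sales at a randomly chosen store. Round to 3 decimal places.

54.554

For each component E[X²] = Var + (mean)², giving A: 74.36; B: 8.3398.
Overall E[X²] = 0.7·74.36 + 0.3·8.3398 = 54.5539.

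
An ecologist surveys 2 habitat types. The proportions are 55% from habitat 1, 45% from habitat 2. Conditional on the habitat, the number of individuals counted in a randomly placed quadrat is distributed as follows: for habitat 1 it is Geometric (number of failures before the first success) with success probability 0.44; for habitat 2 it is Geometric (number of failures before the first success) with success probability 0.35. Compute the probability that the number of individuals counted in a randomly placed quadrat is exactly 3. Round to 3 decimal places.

0.086

Conditional on each habitat, P(X = 3): 1: 0.077271; 2: 0.0961188.
By total probability, P(X = 3) = 0.55·0.077271 + 0.45·0.0961188 = 0.0857525.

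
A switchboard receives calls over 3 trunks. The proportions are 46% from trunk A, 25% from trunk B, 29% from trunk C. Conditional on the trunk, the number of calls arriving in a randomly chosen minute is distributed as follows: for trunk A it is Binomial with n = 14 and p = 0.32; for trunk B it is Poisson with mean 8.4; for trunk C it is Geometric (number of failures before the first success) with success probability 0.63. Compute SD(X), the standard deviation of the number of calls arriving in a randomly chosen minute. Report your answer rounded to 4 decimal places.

3.4620

Per component, A: μ=4.48, E[X²]=23.1168; B: μ=8.4, E[X²]=78.96; C: μ=0.587302, E[X²]=1.27715.
E[X] = 0.46·4.48 + 0.25·8.4 + 0.29·0.587302 = 4.33112.
E[X²] = 0.46·23.1168 + 0.25·78.96 + 0.29·1.27715 = 30.7441.
Var(X) = E[X²] − (E[X])² = 30.7441 − 18.7586 = 11.9855.
SD(X) = √11.9855 = 3.46201.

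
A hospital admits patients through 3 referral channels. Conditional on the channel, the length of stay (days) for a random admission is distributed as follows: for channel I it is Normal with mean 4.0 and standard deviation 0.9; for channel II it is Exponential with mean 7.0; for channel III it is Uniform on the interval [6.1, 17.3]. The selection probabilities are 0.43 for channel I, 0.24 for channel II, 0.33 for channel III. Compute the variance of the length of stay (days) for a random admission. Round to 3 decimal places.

Per component, I: μ=4, E[X²]=16.81; II: μ=7, E[X²]=98; III: μ=11.7, E[X²]=147.343.
E[X] = 0.43·4 + 0.24·7 + 0.33·11.7 = 7.261.
E[X²] = 0.43·16.81 + 0.24·98 + 0.33·147.343 = 79.3716.
Var(X) = E[X²] − (E[X])² = 79.3716 − 52.7221 = 26.6495.

26.649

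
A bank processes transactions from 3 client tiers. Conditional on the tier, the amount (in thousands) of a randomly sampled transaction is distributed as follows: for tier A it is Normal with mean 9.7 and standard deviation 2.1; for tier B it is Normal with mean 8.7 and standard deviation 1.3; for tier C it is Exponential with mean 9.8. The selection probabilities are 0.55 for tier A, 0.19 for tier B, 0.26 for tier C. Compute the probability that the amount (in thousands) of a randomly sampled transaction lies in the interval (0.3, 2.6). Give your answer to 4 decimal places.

Conditional on each tier, P(0.3 < X < 2.6): A: 0.000357376; B: 1.35065e-06; C: 0.20288.
By total probability, P(0.3 < X < 2.6) = 0.55·0.000357376 + 0.19·1.35065e-06 + 0.26·0.20288 = 0.0529457.

0.0529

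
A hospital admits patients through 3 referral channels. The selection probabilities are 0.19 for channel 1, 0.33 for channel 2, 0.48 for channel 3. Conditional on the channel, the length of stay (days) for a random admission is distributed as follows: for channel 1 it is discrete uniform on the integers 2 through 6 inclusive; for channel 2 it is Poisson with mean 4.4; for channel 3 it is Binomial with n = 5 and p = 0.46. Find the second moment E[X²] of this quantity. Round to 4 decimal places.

14.3962

For each component E[X²] = Var + (mean)², giving 1: 18; 2: 23.76; 3: 6.532.
Overall E[X²] = 0.19·18 + 0.33·23.76 + 0.48·6.532 = 14.3962.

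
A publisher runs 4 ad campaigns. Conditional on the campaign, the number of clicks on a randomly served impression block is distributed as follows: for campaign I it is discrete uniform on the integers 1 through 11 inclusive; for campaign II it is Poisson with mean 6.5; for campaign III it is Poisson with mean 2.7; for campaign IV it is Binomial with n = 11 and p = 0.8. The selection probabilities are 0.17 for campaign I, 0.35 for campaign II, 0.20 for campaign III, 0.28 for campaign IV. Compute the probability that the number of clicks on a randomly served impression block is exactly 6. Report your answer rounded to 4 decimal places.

Conditional on each campaign, P(X = 6): I: 0.0909091; II: 0.157483; III: 0.0361622; IV: 0.0387554.
By total probability, P(X = 6) = 0.17·0.0909091 + 0.35·0.157483 + 0.2·0.0361622 + 0.28·0.0387554 = 0.0886575.

0.0887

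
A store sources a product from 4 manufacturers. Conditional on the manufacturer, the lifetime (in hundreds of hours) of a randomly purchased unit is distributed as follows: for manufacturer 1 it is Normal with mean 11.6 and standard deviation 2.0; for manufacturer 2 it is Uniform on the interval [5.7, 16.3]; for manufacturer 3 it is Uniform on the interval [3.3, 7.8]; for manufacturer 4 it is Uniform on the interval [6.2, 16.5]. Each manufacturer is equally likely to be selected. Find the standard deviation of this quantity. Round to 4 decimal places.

3.5005

Per component, 1: μ=11.6, E[X²]=138.56; 2: μ=11, E[X²]=130.363; 3: μ=5.55, E[X²]=32.49; 4: μ=11.35, E[X²]=137.663.
E[X] = 0.25·11.6 + 0.25·11 + 0.25·5.55 + 0.25·11.35 = 9.875.
E[X²] = 0.25·138.56 + 0.25·130.363 + 0.25·32.49 + 0.25·137.663 = 109.769.
Var(X) = E[X²] − (E[X])² = 109.769 − 97.5156 = 12.2535.
SD(X) = √12.2535 = 3.50051.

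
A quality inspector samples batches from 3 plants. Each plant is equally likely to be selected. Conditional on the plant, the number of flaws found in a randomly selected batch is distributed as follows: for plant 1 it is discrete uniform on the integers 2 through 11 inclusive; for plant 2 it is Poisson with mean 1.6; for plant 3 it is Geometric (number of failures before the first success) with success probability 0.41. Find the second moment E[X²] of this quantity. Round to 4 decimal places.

20.0802

For each component E[X²] = Var + (mean)², giving 1: 50.5; 2: 4.16; 3: 5.58061.
Overall E[X²] = 0.333333·50.5 + 0.333333·4.16 + 0.333333·5.58061 = 20.0802.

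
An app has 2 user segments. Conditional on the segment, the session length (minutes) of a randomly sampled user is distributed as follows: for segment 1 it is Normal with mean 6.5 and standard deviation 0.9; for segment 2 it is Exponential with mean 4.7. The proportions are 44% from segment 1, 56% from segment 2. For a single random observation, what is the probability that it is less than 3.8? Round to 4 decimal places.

Conditional on each segment, P(X < 3.8): 1: 0.0013499; 2: 0.554479.
By total probability, P(X < 3.8) = 0.44·0.0013499 + 0.56·0.554479 = 0.311102.

0.3111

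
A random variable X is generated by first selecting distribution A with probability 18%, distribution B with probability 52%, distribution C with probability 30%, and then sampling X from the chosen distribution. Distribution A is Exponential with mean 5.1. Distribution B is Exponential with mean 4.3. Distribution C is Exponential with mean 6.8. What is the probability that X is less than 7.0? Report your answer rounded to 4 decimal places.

Conditional on each component, P(X < 7.0): A: 0.74654; B: 0.80366; C: 0.642783.
By total probability, P(X < 7.0) = 0.18·0.74654 + 0.52·0.80366 + 0.3·0.642783 = 0.745115.

0.7451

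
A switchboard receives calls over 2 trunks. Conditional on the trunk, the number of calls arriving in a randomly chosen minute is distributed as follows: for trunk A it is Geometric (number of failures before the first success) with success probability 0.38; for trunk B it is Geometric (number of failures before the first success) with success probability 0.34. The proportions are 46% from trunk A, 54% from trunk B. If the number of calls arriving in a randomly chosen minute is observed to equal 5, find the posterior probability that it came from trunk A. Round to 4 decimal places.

Likelihoods P(X=5 | ·): A: 0.034813; B: 0.0425793.
Posterior ∝ prior × likelihood. Numerator for A: 0.46·0.034813 = 0.016014.
Normalizing constant: 0.46·0.034813 + 0.54·0.0425793 = 0.0390068.
P(A | observation) = 0.016014 / 0.0390068 = 0.410544.

0.4105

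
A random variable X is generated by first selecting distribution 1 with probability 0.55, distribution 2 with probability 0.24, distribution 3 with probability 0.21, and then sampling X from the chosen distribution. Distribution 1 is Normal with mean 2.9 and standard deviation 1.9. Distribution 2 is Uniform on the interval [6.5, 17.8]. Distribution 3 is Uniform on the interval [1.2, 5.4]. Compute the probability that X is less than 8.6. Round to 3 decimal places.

Conditional on each component, P(X < 8.6): 1: 0.99865; 2: 0.185841; 3: 1.
By total probability, P(X < 8.6) = 0.55·0.99865 + 0.24·0.185841 + 0.21·1 = 0.803859.

0.804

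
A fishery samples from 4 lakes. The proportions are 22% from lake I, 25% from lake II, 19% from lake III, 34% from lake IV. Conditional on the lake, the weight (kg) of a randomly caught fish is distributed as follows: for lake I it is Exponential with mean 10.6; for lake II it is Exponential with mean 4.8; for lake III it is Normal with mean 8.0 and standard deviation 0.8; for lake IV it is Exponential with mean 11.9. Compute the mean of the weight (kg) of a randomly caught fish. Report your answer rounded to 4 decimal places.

9.0980

Component means — I: 10.6; II: 4.8; III: 8; IV: 11.9.
E[X] = 0.22·10.6 + 0.25·4.8 + 0.19·8 + 0.34·11.9 = 9.098.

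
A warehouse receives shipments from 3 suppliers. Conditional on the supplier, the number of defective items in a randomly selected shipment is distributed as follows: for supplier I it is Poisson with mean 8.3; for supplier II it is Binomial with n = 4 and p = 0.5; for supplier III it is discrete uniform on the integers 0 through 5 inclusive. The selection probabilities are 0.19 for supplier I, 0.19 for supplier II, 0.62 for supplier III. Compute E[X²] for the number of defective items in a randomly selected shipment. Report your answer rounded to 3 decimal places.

21.299

For each component E[X²] = Var + (mean)², giving I: 77.19; II: 5; III: 9.16667.
Overall E[X²] = 0.19·77.19 + 0.19·5 + 0.62·9.16667 = 21.2994.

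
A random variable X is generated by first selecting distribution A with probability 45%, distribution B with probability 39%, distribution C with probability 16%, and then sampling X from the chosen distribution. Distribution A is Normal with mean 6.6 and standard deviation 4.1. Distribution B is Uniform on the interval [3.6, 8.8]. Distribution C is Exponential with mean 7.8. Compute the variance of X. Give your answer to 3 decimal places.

Per component, A: μ=6.6, E[X²]=60.37; B: μ=6.2, E[X²]=40.6933; C: μ=7.8, E[X²]=121.68.
E[X] = 0.45·6.6 + 0.39·6.2 + 0.16·7.8 = 6.636.
E[X²] = 0.45·60.37 + 0.39·40.6933 + 0.16·121.68 = 62.5057.
Var(X) = E[X²] − (E[X])² = 62.5057 − 44.0365 = 18.4692.

18.469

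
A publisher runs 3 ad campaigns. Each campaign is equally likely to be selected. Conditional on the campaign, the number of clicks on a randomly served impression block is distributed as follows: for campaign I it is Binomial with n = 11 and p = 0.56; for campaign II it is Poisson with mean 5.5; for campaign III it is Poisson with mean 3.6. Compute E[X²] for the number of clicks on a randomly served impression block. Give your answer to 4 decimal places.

For each component E[X²] = Var + (mean)², giving I: 40.656; II: 35.75; III: 16.56.
Overall E[X²] = 0.333333·40.656 + 0.333333·35.75 + 0.333333·16.56 = 30.9887.

30.9887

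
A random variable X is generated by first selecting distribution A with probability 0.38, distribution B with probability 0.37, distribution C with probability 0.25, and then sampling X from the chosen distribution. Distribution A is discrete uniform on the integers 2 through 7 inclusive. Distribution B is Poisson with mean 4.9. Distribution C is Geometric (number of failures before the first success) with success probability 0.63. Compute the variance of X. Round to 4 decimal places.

6.3517

Per component, A: μ=4.5, E[X²]=23.1667; B: μ=4.9, E[X²]=28.91; C: μ=0.587302, E[X²]=1.27715.
E[X] = 0.38·4.5 + 0.37·4.9 + 0.25·0.587302 = 3.66983.
E[X²] = 0.38·23.1667 + 0.37·28.91 + 0.25·1.27715 = 19.8193.
Var(X) = E[X²] − (E[X])² = 19.8193 − 13.4676 = 6.3517.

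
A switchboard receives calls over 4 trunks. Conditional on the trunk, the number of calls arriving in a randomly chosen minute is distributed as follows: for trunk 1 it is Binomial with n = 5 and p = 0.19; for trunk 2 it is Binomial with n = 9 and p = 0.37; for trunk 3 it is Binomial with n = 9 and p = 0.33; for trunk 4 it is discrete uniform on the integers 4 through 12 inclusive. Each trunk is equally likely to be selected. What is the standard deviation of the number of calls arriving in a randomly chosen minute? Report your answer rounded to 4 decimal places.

Per component, 1: μ=0.95, E[X²]=1.672; 2: μ=3.33, E[X²]=13.1868; 3: μ=2.97, E[X²]=10.8108; 4: μ=8, E[X²]=70.6667.
E[X] = 0.25·0.95 + 0.25·3.33 + 0.25·2.97 + 0.25·8 = 3.8125.
E[X²] = 0.25·1.672 + 0.25·13.1868 + 0.25·10.8108 + 0.25·70.6667 = 24.0841.
Var(X) = E[X²] − (E[X])² = 24.0841 − 14.5352 = 9.54891.
SD(X) = √9.54891 = 3.09013.

3.0901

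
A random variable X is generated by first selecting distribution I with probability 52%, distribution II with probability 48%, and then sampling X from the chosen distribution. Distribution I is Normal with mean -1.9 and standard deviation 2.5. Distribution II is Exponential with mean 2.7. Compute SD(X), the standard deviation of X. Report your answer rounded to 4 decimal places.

Per component, I: μ=-1.9, E[X²]=9.86; II: μ=2.7, E[X²]=14.58.
E[X] = 0.52·-1.9 + 0.48·2.7 = 0.308.
E[X²] = 0.52·9.86 + 0.48·14.58 = 12.1256.
Var(X) = E[X²] − (E[X])² = 12.1256 − 0.094864 = 12.0307.
SD(X) = √12.0307 = 3.46854.

3.4685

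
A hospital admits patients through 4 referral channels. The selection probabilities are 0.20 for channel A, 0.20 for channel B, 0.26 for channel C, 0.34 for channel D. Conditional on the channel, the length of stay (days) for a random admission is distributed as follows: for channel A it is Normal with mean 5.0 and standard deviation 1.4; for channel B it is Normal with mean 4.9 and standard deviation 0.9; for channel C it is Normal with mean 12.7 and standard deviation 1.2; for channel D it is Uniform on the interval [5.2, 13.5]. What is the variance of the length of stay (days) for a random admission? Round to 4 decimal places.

Per component, A: μ=5, E[X²]=26.96; B: μ=4.9, E[X²]=24.82; C: μ=12.7, E[X²]=162.73; D: μ=9.35, E[X²]=93.1633.
E[X] = 0.2·5 + 0.2·4.9 + 0.26·12.7 + 0.34·9.35 = 8.461.
E[X²] = 0.2·26.96 + 0.2·24.82 + 0.26·162.73 + 0.34·93.1633 = 84.3413.
Var(X) = E[X²] − (E[X])² = 84.3413 − 71.5885 = 12.7528.

12.7528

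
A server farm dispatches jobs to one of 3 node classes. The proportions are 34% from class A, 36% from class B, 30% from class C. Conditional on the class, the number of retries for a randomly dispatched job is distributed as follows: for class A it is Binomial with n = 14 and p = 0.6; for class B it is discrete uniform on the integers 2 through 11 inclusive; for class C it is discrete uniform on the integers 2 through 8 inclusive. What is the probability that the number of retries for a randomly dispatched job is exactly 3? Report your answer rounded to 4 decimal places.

0.0800

Conditional on each class, P(X = 3): A: 0.00329773; B: 0.1; C: 0.142857.
By total probability, P(X = 3) = 0.34·0.00329773 + 0.36·0.1 + 0.3·0.142857 = 0.0799784.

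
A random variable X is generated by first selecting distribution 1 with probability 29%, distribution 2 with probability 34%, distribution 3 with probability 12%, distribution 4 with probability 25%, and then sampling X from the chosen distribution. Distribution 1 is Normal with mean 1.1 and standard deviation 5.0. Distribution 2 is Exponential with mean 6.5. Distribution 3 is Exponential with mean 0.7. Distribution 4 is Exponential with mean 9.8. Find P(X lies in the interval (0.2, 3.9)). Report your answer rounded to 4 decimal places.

0.3921

Conditional on each component, P(0.2 < X < 3.9): 1: 0.283684; 2: 0.420888; 3: 0.747672; 4: 0.308109.
By total probability, P(0.2 < X < 3.9) = 0.29·0.283684 + 0.34·0.420888 + 0.12·0.747672 + 0.25·0.308109 = 0.392118.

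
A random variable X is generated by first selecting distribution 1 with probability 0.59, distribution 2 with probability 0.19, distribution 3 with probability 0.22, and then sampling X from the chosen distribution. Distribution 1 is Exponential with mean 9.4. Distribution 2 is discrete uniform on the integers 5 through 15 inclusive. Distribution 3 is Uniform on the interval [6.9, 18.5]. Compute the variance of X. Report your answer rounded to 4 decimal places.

Per component, 1: μ=9.4, E[X²]=176.72; 2: μ=10, E[X²]=110; 3: μ=12.7, E[X²]=172.503.
E[X] = 0.59·9.4 + 0.19·10 + 0.22·12.7 = 10.24.
E[X²] = 0.59·176.72 + 0.19·110 + 0.22·172.503 = 163.116.
Var(X) = E[X²] − (E[X])² = 163.116 − 104.858 = 58.2579.

58.2579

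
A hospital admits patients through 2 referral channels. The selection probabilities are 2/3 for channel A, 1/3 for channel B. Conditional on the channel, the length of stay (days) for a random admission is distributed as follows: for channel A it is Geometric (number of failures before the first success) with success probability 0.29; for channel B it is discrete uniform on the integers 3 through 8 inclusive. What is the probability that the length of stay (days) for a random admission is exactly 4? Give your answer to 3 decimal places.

Conditional on each channel, P(X = 4): A: 0.0736939; B: 0.166667.
By total probability, P(X = 4) = 0.666667·0.0736939 + 0.333333·0.166667 = 0.104685.

0.105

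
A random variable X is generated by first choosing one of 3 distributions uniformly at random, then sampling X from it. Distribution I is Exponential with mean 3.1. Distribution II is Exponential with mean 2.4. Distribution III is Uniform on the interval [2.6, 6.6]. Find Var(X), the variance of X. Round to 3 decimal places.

Per component, I: μ=3.1, E[X²]=19.22; II: μ=2.4, E[X²]=11.52; III: μ=4.6, E[X²]=22.4933.
E[X] = 0.333333·3.1 + 0.333333·2.4 + 0.333333·4.6 = 3.36667.
E[X²] = 0.333333·19.22 + 0.333333·11.52 + 0.333333·22.4933 = 17.7444.
Var(X) = E[X²] − (E[X])² = 17.7444 − 11.3344 = 6.41.

6.410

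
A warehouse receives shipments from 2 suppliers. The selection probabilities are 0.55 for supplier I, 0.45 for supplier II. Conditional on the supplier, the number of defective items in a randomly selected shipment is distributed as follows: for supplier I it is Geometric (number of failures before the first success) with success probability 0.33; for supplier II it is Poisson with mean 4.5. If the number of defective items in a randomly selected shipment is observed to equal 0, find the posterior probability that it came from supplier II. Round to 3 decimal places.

0.027

Likelihoods P(X=0 | ·): I: 0.33; II: 0.011109.
Posterior ∝ prior × likelihood. Numerator for II: 0.45·0.011109 = 0.00499905.
Normalizing constant: 0.55·0.33 + 0.45·0.011109 = 0.186499.
P(II | observation) = 0.00499905 / 0.186499 = 0.0268047.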